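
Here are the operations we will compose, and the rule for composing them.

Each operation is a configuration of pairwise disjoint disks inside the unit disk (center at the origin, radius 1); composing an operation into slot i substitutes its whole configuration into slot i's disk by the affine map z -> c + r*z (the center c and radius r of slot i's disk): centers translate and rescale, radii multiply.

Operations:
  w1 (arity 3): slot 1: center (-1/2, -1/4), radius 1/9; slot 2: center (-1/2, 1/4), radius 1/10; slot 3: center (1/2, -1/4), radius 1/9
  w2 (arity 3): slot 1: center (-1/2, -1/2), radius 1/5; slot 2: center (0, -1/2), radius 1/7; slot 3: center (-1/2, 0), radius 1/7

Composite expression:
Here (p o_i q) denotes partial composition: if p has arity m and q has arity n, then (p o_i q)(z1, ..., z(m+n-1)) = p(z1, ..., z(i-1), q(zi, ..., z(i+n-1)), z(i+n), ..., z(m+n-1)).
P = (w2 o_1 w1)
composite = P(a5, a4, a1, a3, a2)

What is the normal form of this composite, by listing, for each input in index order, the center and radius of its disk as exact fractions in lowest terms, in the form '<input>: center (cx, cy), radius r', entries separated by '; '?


a1: center (-2/5, -11/20), radius 1/45; a2: center (-1/2, 0), radius 1/7; a3: center (0, -1/2), radius 1/7; a4: center (-3/5, -9/20), radius 1/50; a5: center (-3/5, -11/20), radius 1/45

Each a-disk chains the slot maps above it in w2; radii multiply.
for a5, the 2-step affine chain lands on center (-3/5, -11/20), radius 1/45
for a4, the 2-step affine chain lands on center (-3/5, -9/20), radius 1/50
for a1, the 2-step affine chain lands on center (-2/5, -11/20), radius 1/45
for a3, the 1-step affine chain lands on center (0, -1/2), radius 1/7
for a2, the 1-step affine chain lands on center (-1/2, 0), radius 1/7


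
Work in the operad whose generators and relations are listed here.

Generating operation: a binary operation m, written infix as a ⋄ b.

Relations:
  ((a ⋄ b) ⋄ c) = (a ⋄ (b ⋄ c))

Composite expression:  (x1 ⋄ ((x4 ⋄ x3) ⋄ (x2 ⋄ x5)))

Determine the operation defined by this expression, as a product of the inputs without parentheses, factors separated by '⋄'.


Every regrouping of m is equal, so read the x-inputs in written order.
(x4 ⋄ x3) spells out as x4 ⋄ x3
(x2 ⋄ x5) spells out as x2 ⋄ x5
((x4 ⋄ x3) ⋄ (x2 ⋄ x5)) spells out as x4 ⋄ x3 ⋄ x2 ⋄ x5
(x1 ⋄ ((x4 ⋄ x3) ⋄ (x2 ⋄ x5))) spells out as x1 ⋄ x4 ⋄ x3 ⋄ x2 ⋄ x5

x1 ⋄ x4 ⋄ x3 ⋄ x2 ⋄ x5


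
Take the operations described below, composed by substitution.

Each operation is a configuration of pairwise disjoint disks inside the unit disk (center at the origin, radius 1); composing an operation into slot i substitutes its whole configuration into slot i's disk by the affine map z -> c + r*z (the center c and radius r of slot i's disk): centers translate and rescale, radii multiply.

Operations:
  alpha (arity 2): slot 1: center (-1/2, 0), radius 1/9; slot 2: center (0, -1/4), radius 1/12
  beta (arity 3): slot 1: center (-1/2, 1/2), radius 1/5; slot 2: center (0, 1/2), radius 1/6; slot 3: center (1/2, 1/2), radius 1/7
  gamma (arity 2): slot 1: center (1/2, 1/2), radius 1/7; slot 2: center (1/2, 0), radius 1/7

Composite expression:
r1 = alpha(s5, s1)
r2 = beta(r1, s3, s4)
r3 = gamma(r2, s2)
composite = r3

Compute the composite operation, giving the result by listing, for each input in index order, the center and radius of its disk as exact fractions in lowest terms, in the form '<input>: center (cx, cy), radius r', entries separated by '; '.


s1: center (3/7, 79/140), radius 1/420; s2: center (1/2, 0), radius 1/7; s3: center (1/2, 4/7), radius 1/42; s4: center (4/7, 4/7), radius 1/49; s5: center (29/70, 4/7), radius 1/315


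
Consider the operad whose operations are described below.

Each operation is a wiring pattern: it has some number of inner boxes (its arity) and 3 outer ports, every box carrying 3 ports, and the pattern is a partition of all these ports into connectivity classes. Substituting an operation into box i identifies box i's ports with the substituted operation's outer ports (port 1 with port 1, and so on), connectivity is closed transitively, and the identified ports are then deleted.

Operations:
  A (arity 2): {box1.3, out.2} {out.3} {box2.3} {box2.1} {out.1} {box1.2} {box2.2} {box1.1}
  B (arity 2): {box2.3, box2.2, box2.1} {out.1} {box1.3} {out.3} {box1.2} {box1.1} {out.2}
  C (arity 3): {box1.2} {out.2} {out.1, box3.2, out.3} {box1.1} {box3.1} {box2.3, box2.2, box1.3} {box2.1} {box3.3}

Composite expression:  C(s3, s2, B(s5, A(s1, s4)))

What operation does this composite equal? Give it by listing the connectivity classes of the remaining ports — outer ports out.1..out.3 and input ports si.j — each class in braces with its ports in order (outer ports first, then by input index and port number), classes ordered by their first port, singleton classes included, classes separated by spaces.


{out.1, out.3} {out.2} {s1.1} {s1.2} {s1.3} {s2.1} {s2.2, s2.3, s3.3} {s3.1} {s3.2} {s4.1} {s4.2} {s4.3} {s5.1} {s5.2} {s5.3}

Treat the ports identified at C as solder joints: merge, then drop.
through A, on inputs (s1, s4): {out.1} {out.2, s1.3} {out.3} {s1.1} {s1.2} {s4.1} {s4.2} {s4.3} (out.j = stage outer ports)
through B, on inputs (s5, s1, s4): {out.1} {out.2} {out.3} {s1.1} {s1.2} {s1.3} {s4.1} {s4.2} {s4.3} {s5.1} {s5.2} {s5.3} (out.j = stage outer ports)
through C, on inputs (s3, s2, s5, s1, s4): {out.1, out.3} {out.2} {s1.1} {s1.2} {s1.3} {s2.1} {s2.2, s2.3, s3.3} {s3.1} {s3.2} {s4.1} {s4.2} {s4.3} {s5.1} {s5.2} {s5.3} (out.j = stage outer ports)


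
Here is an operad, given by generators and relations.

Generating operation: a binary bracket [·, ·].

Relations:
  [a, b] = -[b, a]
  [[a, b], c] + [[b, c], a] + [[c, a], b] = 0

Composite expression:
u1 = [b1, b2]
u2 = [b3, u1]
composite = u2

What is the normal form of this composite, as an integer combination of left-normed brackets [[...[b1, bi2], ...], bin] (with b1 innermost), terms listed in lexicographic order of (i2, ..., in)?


-[[b1, b2], b3]

A multilinear Lie element is pinned by b1-initial words (b1 innermost).
Composite bracket: [b3, [b1, b2]]
Full expansion: 4 signed words from ab - ba (2^2 = 4).
Keep just the words that open with b1:
  word b1b2b3 has sign -1, contributing -[[b1, b2], b3]


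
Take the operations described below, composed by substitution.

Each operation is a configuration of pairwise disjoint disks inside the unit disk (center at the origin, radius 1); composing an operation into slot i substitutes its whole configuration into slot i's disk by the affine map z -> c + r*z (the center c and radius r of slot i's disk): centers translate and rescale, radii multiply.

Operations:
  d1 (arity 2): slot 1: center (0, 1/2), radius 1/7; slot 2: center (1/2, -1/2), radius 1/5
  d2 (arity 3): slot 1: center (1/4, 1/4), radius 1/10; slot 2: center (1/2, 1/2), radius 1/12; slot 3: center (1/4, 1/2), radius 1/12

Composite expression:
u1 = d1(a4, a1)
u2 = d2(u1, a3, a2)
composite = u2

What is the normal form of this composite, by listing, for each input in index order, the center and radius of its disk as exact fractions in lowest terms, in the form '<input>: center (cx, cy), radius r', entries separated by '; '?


a1: center (3/10, 1/5), radius 1/50; a2: center (1/4, 1/2), radius 1/12; a3: center (1/2, 1/2), radius 1/12; a4: center (1/4, 3/10), radius 1/70

Nesting under d2 composes maps z -> c + r*z down each a-path.
input a4: composing its 2 substitution steps yields center (1/4, 3/10), radius 1/70
input a1: composing its 2 substitution steps yields center (3/10, 1/5), radius 1/50
input a3: composing its 1 substitution step yields center (1/2, 1/2), radius 1/12
input a2: composing its 1 substitution step yields center (1/4, 1/2), radius 1/12


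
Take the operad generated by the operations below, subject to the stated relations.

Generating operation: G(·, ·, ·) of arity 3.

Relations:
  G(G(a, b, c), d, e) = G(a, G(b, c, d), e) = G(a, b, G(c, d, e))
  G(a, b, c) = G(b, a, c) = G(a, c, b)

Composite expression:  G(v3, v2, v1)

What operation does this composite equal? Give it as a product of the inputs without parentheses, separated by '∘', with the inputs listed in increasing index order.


v1 ∘ v2 ∘ v3

Reordering under G is free, so list the v-inputs canonically.
G(v3, v2, v1) unparenthesizes to v3 ∘ v2 ∘ v1
sorting the factors by input index: v1 ∘ v2 ∘ v3


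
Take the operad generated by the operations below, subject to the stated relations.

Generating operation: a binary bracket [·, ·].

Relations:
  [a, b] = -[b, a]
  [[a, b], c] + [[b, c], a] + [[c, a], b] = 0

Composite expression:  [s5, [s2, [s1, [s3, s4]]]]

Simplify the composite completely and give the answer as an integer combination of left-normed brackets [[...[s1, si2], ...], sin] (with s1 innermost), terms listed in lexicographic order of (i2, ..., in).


[[[[s1, s3], s4], s2], s5] - [[[[s1, s4], s3], s2], s5]

Expand each bracket as ab - ba; the s1-initial words give the coefficients.
Composite bracket: [s5, [s2, [s1, [s3, s4]]]]
Under [a, b] = ab - ba we get 16 signed associative words (2^4 = 16).
The s1-initial words carry the normal form:
  from s1s3s4s2s5, sign +1: term +[[[[s1, s3], s4], s2], s5]
  from s1s4s3s2s5, sign -1: term -[[[[s1, s4], s3], s2], s5]


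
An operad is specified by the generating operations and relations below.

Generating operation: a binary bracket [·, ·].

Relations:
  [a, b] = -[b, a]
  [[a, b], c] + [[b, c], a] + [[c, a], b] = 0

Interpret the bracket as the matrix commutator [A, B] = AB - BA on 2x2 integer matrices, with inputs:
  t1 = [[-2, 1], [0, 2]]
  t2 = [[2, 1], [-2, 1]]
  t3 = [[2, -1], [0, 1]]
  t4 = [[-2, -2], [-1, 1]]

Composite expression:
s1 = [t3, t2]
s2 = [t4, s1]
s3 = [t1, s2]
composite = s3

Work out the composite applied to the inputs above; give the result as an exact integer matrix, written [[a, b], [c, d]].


[[2, -4], [8, -2]]

[t3, t2] = [[2, 2], [2, -2]]
[t4, [t3, t2]] = [[-2, 2], [2, 2]]
[t1, [t4, [t3, t2]]] = [[2, -4], [8, -2]]


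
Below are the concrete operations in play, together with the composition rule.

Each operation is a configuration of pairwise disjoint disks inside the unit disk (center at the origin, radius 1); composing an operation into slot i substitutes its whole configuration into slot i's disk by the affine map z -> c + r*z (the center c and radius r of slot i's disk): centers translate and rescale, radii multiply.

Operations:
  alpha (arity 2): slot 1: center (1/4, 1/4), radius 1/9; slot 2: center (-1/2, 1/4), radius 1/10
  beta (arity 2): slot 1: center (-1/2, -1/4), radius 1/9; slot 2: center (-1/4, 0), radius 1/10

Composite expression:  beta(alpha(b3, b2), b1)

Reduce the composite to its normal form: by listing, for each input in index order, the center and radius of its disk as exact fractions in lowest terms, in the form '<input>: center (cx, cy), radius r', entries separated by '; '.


b1: center (-1/4, 0), radius 1/10; b2: center (-5/9, -2/9), radius 1/90; b3: center (-17/36, -2/9), radius 1/81


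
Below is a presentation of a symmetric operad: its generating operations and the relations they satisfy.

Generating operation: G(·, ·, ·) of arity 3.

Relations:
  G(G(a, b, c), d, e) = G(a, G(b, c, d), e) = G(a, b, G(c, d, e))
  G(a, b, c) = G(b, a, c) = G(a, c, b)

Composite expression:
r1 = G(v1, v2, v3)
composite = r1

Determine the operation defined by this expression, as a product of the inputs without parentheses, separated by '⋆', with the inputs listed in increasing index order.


v1 ⋆ v2 ⋆ v3

Key point: G commutes, so take the v-inputs in any fixed order.
G(v1, v2, v3) flattens to v1 ⋆ v2 ⋆ v3
commutativity sorts the factors: v1 ⋆ v2 ⋆ v3


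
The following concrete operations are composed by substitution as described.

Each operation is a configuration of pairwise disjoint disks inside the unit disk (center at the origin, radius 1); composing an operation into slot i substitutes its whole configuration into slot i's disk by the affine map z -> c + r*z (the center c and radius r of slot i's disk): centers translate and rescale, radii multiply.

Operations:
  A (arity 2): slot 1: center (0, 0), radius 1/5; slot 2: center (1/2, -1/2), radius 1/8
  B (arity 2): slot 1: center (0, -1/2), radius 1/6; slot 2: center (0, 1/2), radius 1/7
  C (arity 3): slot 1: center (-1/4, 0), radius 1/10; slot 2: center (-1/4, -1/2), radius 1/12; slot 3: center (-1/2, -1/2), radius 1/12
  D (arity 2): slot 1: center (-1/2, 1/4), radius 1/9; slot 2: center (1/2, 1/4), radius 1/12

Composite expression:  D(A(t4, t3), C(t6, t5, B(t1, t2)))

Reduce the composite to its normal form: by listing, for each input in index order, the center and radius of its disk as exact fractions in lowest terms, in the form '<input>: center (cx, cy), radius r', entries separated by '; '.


Affine substitution under D: radii multiply and t-centers shift.
input t4: applying the 2 nested substitutions gives center (-1/2, 1/4), radius 1/45
input t3: applying the 2 nested substitutions gives center (-4/9, 7/36), radius 1/72
input t6: applying the 2 nested substitutions gives center (23/48, 1/4), radius 1/120
input t5: applying the 2 nested substitutions gives center (23/48, 5/24), radius 1/144
input t1: applying the 3 nested substitutions gives center (11/24, 59/288), radius 1/864
input t2: applying the 3 nested substitutions gives center (11/24, 61/288), radius 1/1008

t1: center (11/24, 59/288), radius 1/864; t2: center (11/24, 61/288), radius 1/1008; t3: center (-4/9, 7/36), radius 1/72; t4: center (-1/2, 1/4), radius 1/45; t5: center (23/48, 5/24), radius 1/144; t6: center (23/48, 1/4), radius 1/120


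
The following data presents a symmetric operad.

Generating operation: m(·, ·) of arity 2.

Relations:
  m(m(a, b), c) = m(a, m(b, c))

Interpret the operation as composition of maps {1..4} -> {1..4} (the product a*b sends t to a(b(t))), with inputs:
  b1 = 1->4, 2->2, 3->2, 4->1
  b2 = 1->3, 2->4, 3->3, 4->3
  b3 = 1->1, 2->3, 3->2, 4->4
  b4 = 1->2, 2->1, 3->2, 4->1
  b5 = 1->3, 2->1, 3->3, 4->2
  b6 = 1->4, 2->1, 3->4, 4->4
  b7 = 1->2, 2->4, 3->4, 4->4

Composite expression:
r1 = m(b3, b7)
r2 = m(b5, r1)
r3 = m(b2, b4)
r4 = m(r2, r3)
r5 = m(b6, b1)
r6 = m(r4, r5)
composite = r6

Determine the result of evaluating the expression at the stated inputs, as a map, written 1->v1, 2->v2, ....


m(b3, b7) = 1->3, 2->4, 3->4, 4->4
m(b5, m(b3, b7)) = 1->3, 2->2, 3->2, 4->2
m(b2, b4) = 1->4, 2->3, 3->4, 4->3
m(m(b5, m(b3, b7)), m(b2, b4)) = 1->2, 2->2, 3->2, 4->2
m(b6, b1) = 1->4, 2->1, 3->1, 4->4
m(m(m(b5, m(b3, b7)), m(b2, b4)), m(b6, b1)) = 1->2, 2->2, 3->2, 4->2

1->2, 2->2, 3->2, 4->2


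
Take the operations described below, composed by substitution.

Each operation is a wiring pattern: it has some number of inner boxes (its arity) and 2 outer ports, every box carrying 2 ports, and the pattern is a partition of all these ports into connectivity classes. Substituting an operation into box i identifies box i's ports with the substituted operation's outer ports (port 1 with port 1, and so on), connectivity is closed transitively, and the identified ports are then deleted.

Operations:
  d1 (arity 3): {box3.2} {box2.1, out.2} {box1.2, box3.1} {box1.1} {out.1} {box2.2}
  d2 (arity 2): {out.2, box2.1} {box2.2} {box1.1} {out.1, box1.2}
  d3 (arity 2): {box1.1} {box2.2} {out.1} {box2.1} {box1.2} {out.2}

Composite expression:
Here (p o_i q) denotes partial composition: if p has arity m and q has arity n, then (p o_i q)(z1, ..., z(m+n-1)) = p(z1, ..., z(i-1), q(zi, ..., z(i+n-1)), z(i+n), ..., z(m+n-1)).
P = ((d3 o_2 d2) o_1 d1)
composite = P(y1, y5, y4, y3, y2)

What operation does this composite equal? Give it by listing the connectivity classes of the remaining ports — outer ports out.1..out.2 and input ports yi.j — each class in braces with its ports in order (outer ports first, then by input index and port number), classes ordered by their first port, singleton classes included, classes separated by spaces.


{out.1} {out.2} {y1.1} {y1.2, y4.1} {y2.1} {y2.2} {y3.1} {y3.2} {y4.2} {y5.1} {y5.2}

Treat the ports identified at d3 as solder joints: merge, then drop.
the subtree at d1 composes to {out.1} {out.2, y5.1} {y1.1} {y1.2, y4.1} {y4.2} {y5.2} on (y1, y5, y4); out.j = own outer ports
the subtree at d2 composes to {out.1, y3.2} {out.2, y2.1} {y2.2} {y3.1} on (y3, y2); out.j = own outer ports
the subtree at d3 composes to {out.1} {out.2} {y1.1} {y1.2, y4.1} {y2.1} {y2.2} {y3.1} {y3.2} {y4.2} {y5.1} {y5.2} on (y1, y5, y4, y3, y2); out.j = own outer ports


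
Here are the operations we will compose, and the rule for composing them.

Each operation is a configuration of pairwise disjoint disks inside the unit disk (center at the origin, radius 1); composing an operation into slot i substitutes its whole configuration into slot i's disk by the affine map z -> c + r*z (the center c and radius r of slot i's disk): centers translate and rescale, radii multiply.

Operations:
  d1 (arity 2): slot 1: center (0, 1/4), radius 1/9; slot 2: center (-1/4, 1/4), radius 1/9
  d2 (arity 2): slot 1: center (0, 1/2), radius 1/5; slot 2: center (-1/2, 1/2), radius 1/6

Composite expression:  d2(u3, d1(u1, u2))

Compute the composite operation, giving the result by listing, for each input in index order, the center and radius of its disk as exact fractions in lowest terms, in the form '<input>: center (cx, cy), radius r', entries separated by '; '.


u1: center (-1/2, 13/24), radius 1/54; u2: center (-13/24, 13/24), radius 1/54; u3: center (0, 1/2), radius 1/5

Each u-disk chains the slot maps above it in d2; radii multiply.
u3: after 1 affine step, its disk has center (0, 1/2), radius 1/5
u1: after 2 affine steps, its disk has center (-1/2, 13/24), radius 1/54
u2: after 2 affine steps, its disk has center (-13/24, 13/24), radius 1/54


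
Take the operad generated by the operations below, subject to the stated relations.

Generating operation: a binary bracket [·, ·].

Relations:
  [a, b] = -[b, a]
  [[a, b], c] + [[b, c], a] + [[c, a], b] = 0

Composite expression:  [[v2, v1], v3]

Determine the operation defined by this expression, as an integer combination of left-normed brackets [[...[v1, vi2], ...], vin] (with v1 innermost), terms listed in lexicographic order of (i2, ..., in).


Left-normed coefficients sit on the v1-initial expansion words.
Composite bracket: [[v2, v1], v3]
The bracket unfolds into 4 signed words via [a, b] = ab - ba (2^2 = 4).
Collect the words opening with v1:
  from v1v2v3, sign -1: term -[[v1, v2], v3]

-[[v1, v2], v3]


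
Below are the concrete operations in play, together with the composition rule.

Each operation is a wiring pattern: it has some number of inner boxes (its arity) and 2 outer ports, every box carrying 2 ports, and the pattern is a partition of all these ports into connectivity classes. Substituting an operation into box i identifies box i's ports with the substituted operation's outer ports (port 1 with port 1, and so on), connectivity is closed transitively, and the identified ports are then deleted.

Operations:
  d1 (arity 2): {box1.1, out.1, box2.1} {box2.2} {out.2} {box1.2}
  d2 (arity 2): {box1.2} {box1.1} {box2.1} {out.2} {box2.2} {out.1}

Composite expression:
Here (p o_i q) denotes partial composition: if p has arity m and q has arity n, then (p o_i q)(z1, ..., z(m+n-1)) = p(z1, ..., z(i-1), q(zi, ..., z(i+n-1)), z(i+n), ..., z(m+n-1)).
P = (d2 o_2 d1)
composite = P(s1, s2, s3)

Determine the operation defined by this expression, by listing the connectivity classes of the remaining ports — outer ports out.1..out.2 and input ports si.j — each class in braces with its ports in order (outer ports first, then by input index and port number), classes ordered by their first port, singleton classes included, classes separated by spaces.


{out.1} {out.2} {s1.1} {s1.2} {s2.1, s3.1} {s2.2} {s3.2}


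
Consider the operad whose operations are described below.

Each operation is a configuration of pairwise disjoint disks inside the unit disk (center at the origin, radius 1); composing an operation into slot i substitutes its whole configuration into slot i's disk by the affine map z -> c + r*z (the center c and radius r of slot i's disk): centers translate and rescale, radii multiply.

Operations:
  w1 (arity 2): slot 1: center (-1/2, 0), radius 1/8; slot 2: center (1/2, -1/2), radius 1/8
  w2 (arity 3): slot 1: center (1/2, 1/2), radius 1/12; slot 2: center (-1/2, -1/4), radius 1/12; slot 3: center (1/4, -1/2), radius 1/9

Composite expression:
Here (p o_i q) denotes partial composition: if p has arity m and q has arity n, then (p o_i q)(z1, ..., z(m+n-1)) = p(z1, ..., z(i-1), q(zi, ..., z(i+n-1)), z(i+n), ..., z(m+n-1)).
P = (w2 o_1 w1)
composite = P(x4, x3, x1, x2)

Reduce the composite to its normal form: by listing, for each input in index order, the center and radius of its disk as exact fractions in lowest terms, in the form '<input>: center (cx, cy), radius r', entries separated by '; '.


x1: center (-1/2, -1/4), radius 1/12; x2: center (1/4, -1/2), radius 1/9; x3: center (13/24, 11/24), radius 1/96; x4: center (11/24, 1/2), radius 1/96


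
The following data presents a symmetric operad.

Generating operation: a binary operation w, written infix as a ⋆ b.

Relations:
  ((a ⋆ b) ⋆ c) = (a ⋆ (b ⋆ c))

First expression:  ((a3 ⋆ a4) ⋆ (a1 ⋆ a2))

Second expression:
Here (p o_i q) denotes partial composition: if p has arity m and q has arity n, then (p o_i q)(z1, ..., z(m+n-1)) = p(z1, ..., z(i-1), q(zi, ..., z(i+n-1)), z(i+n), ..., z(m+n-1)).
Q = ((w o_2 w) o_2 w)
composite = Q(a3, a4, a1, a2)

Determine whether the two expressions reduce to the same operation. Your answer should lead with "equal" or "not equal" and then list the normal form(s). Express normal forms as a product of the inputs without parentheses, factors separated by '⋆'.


equal — both sides give a3 ⋆ a4 ⋆ a1 ⋆ a2

In normal form, the first expression is a3 ⋆ a4 ⋆ a1 ⋆ a2
In normal form, the second expression is a3 ⋆ a4 ⋆ a1 ⋆ a2
The normal forms match — equal.


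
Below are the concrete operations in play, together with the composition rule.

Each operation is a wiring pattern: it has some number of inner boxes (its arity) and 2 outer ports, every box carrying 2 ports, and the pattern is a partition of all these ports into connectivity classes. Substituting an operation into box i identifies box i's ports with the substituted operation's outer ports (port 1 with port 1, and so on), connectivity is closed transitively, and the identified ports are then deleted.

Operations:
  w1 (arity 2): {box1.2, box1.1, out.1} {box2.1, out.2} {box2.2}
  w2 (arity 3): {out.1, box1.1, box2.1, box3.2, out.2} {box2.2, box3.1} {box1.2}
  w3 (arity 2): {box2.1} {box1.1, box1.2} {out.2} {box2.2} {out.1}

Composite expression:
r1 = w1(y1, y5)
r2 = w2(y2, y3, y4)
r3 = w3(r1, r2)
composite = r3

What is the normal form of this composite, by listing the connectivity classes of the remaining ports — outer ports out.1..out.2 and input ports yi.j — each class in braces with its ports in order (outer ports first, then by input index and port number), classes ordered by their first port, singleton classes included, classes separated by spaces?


Substituting into w3 glues patterns; closure does the rest.
the subtree at w1 composes to {out.1, y1.1, y1.2} {out.2, y5.1} {y5.2} on (y1, y5); out.j = own outer ports
the subtree at w2 composes to {out.1, out.2, y2.1, y3.1, y4.2} {y2.2} {y3.2, y4.1} on (y2, y3, y4); out.j = own outer ports
the subtree at w3 composes to {out.1} {out.2} {y1.1, y1.2, y5.1} {y2.1, y3.1, y4.2} {y2.2} {y3.2, y4.1} {y5.2} on (y1, y5, y2, y3, y4); out.j = own outer ports

{out.1} {out.2} {y1.1, y1.2, y5.1} {y2.1, y3.1, y4.2} {y2.2} {y3.2, y4.1} {y5.2}


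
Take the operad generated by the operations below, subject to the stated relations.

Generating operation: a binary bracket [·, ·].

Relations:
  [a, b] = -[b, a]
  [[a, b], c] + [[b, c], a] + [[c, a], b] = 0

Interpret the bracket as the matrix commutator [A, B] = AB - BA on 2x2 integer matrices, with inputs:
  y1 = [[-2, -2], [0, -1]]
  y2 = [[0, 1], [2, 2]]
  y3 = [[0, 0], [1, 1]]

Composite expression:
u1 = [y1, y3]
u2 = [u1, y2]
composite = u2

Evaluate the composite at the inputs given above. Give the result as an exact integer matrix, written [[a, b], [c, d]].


[[-5, -8], [6, 5]]

[y1, y3] = [[-2, -2], [1, 2]]
[[y1, y3], y2] = [[-5, -8], [6, 5]]


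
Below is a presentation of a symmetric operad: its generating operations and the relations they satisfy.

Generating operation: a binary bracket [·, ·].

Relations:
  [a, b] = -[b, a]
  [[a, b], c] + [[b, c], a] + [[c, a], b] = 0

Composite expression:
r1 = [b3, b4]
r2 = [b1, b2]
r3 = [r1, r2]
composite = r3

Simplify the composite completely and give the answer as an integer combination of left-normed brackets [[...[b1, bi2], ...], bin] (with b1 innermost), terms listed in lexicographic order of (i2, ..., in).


A multilinear Lie element is pinned by b1-initial words (b1 innermost).
Composite bracket: [[b3, b4], [b1, b2]]
The bracket unfolds into 8 signed words via [a, b] = ab - ba (2^3 = 8).
Words beginning with b1 determine it all:
  b1b2b3b4 (sign -1) contributes -[[[b1, b2], b3], b4]
  b1b2b4b3 (sign +1) contributes +[[[b1, b2], b4], b3]

-[[[b1, b2], b3], b4] + [[[b1, b2], b4], b3]


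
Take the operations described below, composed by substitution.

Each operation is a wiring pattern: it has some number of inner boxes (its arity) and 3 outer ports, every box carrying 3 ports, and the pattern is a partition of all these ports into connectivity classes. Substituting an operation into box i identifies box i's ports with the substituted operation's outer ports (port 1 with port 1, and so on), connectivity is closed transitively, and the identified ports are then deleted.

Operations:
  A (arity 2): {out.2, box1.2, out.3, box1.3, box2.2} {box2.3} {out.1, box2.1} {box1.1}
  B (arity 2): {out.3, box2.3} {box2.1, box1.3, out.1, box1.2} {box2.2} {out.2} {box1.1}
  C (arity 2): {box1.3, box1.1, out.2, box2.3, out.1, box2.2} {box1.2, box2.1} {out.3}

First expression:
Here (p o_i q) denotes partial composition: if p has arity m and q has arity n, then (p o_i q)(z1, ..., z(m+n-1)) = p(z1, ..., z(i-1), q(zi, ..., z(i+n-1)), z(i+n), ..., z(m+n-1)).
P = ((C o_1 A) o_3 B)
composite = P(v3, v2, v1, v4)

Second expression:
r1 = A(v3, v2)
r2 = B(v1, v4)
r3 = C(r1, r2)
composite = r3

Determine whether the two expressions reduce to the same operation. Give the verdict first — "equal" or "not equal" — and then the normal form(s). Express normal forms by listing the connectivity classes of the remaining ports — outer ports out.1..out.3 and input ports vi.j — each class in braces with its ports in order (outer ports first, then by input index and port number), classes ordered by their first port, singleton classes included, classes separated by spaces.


equal; the common form is {out.1, out.2, v1.2, v1.3, v2.1, v2.2, v3.2, v3.3, v4.1, v4.3} {out.3} {v1.1} {v2.3} {v3.1} {v4.2}

The first expression, normalized: {out.1, out.2, v1.2, v1.3, v2.1, v2.2, v3.2, v3.3, v4.1, v4.3} {out.3} {v1.1} {v2.3} {v3.1} {v4.2}
The second expression, normalized: {out.1, out.2, v1.2, v1.3, v2.1, v2.2, v3.2, v3.3, v4.1, v4.3} {out.3} {v1.1} {v2.3} {v3.1} {v4.2}
One common form — equal.


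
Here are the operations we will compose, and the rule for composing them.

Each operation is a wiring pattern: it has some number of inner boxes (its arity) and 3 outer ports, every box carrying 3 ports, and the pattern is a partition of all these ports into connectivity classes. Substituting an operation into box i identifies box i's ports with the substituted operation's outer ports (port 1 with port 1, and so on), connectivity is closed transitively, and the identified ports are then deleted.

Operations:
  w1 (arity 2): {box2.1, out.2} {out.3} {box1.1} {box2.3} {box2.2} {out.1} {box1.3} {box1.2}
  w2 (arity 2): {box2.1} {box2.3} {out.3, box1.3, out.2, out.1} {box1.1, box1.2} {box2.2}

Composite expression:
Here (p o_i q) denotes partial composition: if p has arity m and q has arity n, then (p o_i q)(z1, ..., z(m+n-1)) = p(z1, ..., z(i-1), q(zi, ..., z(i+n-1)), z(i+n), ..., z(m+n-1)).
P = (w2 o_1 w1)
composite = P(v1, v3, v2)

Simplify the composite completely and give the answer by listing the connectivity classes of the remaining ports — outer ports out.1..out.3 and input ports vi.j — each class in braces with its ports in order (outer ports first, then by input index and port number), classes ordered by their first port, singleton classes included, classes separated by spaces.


Substituting into w2 glues patterns; closure does the rest.
stage w1: inputs (v1, v3), connectivity {out.1} {out.2, v3.1} {out.3} {v1.1} {v1.2} {v1.3} {v3.2} {v3.3}, out.j its boundary
stage w2: inputs (v1, v3, v2), connectivity {out.1, out.2, out.3} {v1.1} {v1.2} {v1.3} {v2.1} {v2.2} {v2.3} {v3.1} {v3.2} {v3.3}, out.j its boundary

{out.1, out.2, out.3} {v1.1} {v1.2} {v1.3} {v2.1} {v2.2} {v2.3} {v3.1} {v3.2} {v3.3}


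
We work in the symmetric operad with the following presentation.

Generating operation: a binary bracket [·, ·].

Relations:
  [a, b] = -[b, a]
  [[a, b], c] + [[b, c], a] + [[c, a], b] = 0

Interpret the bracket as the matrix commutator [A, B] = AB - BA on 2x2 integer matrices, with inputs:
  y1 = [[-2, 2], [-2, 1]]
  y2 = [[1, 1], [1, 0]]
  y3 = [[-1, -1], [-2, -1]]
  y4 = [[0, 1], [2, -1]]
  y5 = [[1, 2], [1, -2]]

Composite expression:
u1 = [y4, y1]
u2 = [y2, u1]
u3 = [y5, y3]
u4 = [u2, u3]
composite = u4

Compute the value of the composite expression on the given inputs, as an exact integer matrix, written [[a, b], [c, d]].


[[78, 156], [156, -78]]

[y4, y1] = [[-6, 5], [-4, 6]]
[y2, [y4, y1]] = [[-9, 17], [-8, 9]]
[y5, y3] = [[-3, -3], [6, 3]]
[[y2, [y4, y1]], [y5, y3]] = [[78, 156], [156, -78]]


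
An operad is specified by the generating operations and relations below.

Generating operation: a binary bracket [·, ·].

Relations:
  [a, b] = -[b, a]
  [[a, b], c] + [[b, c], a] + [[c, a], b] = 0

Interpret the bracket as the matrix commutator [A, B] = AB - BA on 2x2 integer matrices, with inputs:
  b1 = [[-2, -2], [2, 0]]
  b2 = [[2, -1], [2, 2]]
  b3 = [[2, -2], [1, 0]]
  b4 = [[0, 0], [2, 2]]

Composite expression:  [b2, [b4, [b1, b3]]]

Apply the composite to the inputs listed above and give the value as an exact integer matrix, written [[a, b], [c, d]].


[[12, -32], [-64, -12]]


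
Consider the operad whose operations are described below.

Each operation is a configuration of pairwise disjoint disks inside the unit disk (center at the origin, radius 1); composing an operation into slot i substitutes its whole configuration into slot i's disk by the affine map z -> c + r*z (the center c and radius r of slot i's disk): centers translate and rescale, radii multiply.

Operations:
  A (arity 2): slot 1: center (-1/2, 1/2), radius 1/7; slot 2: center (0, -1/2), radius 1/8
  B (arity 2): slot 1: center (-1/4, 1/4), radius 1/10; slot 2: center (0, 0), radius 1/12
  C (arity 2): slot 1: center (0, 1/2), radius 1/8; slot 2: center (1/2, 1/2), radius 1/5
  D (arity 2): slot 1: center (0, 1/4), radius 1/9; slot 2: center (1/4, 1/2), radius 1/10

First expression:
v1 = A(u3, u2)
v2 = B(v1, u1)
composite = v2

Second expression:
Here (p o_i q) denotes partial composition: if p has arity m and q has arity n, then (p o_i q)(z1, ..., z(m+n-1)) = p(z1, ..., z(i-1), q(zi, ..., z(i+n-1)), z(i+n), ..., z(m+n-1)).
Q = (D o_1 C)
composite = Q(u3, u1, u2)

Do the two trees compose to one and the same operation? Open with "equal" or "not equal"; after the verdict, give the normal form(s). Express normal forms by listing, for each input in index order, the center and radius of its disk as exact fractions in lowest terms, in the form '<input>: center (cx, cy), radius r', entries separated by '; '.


not equal: they reduce to u1: center (0, 0), radius 1/12; u2: center (-1/4, 1/5), radius 1/80; u3: center (-3/10, 3/10), radius 1/70 and u1: center (1/18, 11/36), radius 1/45; u2: center (1/4, 1/2), radius 1/10; u3: center (0, 11/36), radius 1/72

The first expression reduces to u1: center (0, 0), radius 1/12; u2: center (-1/4, 1/5), radius 1/80; u3: center (-3/10, 3/10), radius 1/70
The second expression reduces to u1: center (1/18, 11/36), radius 1/45; u2: center (1/4, 1/2), radius 1/10; u3: center (0, 11/36), radius 1/72
They disagree, so not equal.


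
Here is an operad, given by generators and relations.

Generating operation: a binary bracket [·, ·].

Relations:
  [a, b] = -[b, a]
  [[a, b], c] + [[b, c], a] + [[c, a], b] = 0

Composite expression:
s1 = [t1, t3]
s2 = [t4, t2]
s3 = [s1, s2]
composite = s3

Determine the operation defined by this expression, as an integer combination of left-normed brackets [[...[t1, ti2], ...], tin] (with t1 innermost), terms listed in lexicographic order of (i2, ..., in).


-[[[t1, t3], t2], t4] + [[[t1, t3], t4], t2]


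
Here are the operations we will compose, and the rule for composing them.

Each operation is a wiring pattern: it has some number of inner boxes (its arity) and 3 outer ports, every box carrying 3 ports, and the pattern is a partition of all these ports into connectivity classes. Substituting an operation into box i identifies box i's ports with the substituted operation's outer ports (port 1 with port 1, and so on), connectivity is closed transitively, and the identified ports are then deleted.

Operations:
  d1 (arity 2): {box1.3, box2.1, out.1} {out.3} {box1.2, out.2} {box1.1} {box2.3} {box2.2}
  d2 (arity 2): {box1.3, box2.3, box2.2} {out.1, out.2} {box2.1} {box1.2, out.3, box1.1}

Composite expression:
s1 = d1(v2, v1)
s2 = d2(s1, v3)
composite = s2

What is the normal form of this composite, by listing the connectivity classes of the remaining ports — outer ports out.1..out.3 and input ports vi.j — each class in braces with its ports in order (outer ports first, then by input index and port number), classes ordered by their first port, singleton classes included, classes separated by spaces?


Substituting into d2 glues patterns; closure does the rest.
composing d1 on (v2, v1), with out.j its own outer ports: {out.1, v1.1, v2.3} {out.2, v2.2} {out.3} {v1.2} {v1.3} {v2.1}
composing d2 on (v2, v1, v3), with out.j its own outer ports: {out.1, out.2} {out.3, v1.1, v2.2, v2.3} {v1.2} {v1.3} {v2.1} {v3.1} {v3.2, v3.3}

{out.1, out.2} {out.3, v1.1, v2.2, v2.3} {v1.2} {v1.3} {v2.1} {v3.1} {v3.2, v3.3}


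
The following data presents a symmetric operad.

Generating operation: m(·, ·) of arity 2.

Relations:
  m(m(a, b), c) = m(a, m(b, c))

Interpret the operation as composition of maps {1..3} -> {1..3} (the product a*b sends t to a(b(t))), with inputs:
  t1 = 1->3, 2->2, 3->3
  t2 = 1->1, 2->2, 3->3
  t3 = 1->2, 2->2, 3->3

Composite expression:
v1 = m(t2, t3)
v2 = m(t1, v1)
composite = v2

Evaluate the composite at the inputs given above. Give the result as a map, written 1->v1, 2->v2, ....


1->2, 2->2, 3->3

m(t2, t3) = 1->2, 2->2, 3->3
m(t1, m(t2, t3)) = 1->2, 2->2, 3->3


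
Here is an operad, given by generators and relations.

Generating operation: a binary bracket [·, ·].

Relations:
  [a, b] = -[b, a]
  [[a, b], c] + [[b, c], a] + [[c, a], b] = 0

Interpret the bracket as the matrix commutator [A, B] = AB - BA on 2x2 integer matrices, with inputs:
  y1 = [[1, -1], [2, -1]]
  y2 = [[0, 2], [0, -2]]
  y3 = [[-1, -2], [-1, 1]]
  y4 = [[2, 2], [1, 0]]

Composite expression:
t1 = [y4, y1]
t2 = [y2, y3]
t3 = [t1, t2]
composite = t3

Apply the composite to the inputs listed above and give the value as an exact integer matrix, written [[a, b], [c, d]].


[[-12, -24], [-12, 12]]


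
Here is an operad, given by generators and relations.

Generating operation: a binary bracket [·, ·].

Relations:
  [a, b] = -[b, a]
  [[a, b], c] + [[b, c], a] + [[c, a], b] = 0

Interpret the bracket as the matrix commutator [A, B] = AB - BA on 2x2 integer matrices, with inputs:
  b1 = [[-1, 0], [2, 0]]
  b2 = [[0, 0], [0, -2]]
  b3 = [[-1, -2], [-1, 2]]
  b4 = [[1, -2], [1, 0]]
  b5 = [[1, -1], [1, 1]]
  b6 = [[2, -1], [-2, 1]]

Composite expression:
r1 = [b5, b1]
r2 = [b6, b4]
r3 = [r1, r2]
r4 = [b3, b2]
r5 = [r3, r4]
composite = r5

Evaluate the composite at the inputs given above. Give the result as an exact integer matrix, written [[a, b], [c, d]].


[[20, 16], [8, -20]]


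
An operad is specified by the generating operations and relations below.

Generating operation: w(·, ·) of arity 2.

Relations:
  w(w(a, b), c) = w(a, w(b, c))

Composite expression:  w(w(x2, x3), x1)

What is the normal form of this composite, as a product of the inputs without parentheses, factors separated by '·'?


x2 · x3 · x1

Key point: w is associative — brackets drop, the x-order remains.
w(x2, x3) spells out as x2 · x3
w(w(x2, x3), x1) spells out as x2 · x3 · x1


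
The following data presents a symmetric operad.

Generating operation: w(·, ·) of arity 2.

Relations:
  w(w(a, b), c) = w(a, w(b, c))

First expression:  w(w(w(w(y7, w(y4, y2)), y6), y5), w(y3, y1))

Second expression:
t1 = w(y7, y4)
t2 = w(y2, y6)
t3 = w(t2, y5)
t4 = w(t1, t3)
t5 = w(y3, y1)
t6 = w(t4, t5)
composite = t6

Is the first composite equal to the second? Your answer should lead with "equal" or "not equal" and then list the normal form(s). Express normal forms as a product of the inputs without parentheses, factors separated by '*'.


equal; both compose to y7 * y4 * y2 * y6 * y5 * y3 * y1

Normal form of the first expression: y7 * y4 * y2 * y6 * y5 * y3 * y1
Normal form of the second expression: y7 * y4 * y2 * y6 * y5 * y3 * y1
The normal forms match — equal.


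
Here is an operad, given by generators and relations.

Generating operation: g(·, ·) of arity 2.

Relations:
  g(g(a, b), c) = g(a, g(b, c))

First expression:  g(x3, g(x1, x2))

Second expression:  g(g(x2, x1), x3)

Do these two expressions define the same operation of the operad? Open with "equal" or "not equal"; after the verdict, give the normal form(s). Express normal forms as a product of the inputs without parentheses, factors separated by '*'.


not equal; the first gives x3 * x1 * x2 and the second x2 * x1 * x3

In normal form, the first expression is x3 * x1 * x2
In normal form, the second expression is x2 * x1 * x3
They disagree, so not equal.


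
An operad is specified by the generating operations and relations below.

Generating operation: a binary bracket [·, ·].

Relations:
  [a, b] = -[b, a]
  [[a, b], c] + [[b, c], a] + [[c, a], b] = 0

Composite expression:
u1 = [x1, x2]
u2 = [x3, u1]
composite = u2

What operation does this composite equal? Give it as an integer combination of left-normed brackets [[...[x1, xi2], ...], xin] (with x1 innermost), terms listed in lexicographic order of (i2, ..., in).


-[[x1, x2], x3]

A multilinear Lie element is pinned by x1-initial words (x1 innermost).
Composite bracket: [x3, [x1, x2]]
The bracket unfolds into 4 signed words via [a, b] = ab - ba (2^2 = 4).
Only words starting with x1 matter:
  sign of x1x2x3 is -1, so it contributes -[[x1, x2], x3]


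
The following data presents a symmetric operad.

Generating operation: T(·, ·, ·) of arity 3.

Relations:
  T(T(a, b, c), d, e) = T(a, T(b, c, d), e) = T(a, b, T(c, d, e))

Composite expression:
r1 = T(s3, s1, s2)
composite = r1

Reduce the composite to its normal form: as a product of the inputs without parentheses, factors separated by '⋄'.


s3 ⋄ s1 ⋄ s2

Every regrouping of T is equal, so read the s-inputs in written order.
T(s3, s1, s2) collapses to s3 ⋄ s1 ⋄ s2


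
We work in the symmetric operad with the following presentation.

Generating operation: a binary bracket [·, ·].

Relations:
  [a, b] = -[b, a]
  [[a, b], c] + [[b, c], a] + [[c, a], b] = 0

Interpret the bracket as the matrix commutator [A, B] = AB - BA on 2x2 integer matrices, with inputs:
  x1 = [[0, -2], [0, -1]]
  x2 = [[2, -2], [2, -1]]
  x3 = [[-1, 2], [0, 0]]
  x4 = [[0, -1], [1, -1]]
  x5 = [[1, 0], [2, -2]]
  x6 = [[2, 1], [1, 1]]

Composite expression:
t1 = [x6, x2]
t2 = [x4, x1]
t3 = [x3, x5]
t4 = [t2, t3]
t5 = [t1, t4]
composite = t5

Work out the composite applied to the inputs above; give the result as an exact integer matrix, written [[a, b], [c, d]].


[x6, x2] = [[4, -5], [1, -4]]
[x4, x1] = [[2, -1], [1, -2]]
[x3, x5] = [[4, -6], [2, -4]]
[[x4, x1], [x3, x5]] = [[4, -16], [0, -4]]
[[x6, x2], [[x4, x1], [x3, x5]]] = [[16, -88], [8, -16]]

[[16, -88], [8, -16]]
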